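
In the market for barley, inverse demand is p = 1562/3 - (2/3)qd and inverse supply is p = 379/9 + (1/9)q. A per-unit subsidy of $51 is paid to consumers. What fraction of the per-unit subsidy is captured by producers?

Pre-subsidy: 1562/3 - (2/3)q = 379/9 + (1/9)q gives q* = 4307/7 and p* = 2320/21.
With the rebate, buyers effectively pay pb = ps − 51, where ps is the price sellers receive.
On the curves, pb = 1562/3 - (2/3)q and ps = 379/9 + (1/9)q; the wedge ps − pb = 51 gives 379/9 + (1/9)q − (1562/3 - (2/3)q) = 51, so q' = 4766/7.
Then pb = 1562/3 − (2/3)·(4766/7) = 1402/21 and ps = 379/9 + (1/9)·(4766/7) = 2473/21.
Buyers' price falls by p* − pb = 2320/21 − 1402/21 = 306/7; sellers' price rises by ps − p* = 2473/21 − 2320/21 = 51/7.
So producers capture (51/7)/51 = 1/7 of each unit of subsidy.

Producer share = 1/7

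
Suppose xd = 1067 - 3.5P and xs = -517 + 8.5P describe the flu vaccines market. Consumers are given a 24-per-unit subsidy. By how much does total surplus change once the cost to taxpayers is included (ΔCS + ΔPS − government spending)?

Pre-subsidy: 1067 - 3.5P = -517 + 8.5P gives P* = 132, x* = 605.
With the rebate, buyers effectively pay Pb = Ps − 24, where Ps is the price sellers receive.
Demand in terms of Ps becomes xd = 1067 − 3.5(Ps − 24) = 1151 - 3.5Ps. Setting this equal to supply: 1151 - 3.5Ps = -517 + 8.5Ps, so Ps = 139.
Buyers pay Pb = 139 − 24 = 115; x' = -517 + 8.5·139 = 664.5.
ΔCS = ½(605 + 664.5)(132 − 115) = 10790.75; ΔPS = ½(605 + 664.5)(139 − 132) = 4443.25.
Government spending = 24 × 664.5 = 15948.
Net change = 10790.75 + 4443.25 − 15948 = -714. The loss equals the DWL triangle ½·24·59.5.

Net change in total surplus = -714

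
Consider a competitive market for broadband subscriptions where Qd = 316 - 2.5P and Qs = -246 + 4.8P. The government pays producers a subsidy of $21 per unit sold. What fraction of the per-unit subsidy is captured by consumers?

Pre-subsidy: 316 - 2.5P = -246 + 4.8P gives P* = 5620/73, Q* = 9018/73.
With the subsidy, sellers receive Ps = Pb + 21 for each unit, where Pb is the price buyers pay.
Supply in terms of Pb becomes Qs = -246 + 4.8(Pb + 21) = -145.2 + 4.8Pb. Setting this equal to demand: 316 - 2.5Pb = -145.2 + 4.8Pb, so Pb = 4612/73.
Sellers receive Ps = 4612/73 + 21 = 6145/73; Q' = 316 − 2.5·(4612/73) = 11538/73.
Buyers' price falls by P* − Pb = 5620/73 − 4612/73 = 1008/73; sellers' price rises by Ps − P* = 6145/73 − 5620/73 = 525/73.
So consumers capture (1008/73)/21 = 48/73 of each unit of subsidy.

Consumer share = 48/73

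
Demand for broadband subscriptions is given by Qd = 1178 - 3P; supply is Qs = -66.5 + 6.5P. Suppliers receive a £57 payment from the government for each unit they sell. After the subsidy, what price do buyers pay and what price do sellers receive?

Pre-subsidy: 1178 - 3P = -66.5 + 6.5P gives P* = 131, Q* = 785.
With the subsidy, sellers receive Ps = Pb + 57 for each unit, where Pb is the price buyers pay.
Supply in terms of Pb becomes Qs = -66.5 + 6.5(Pb + 57) = 304 + 6.5Pb. Setting this equal to demand: 1178 - 3Pb = 304 + 6.5Pb, so Pb = 92.
Sellers receive Ps = 92 + 57 = 149; Q' = 1178 − 3·92 = 902.

Buyers pay £92; sellers receive £149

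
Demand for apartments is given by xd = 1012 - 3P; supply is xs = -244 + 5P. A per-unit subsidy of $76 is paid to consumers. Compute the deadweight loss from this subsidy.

Pre-subsidy: 1012 - 3P = -244 + 5P gives P* = 157, x* = 541.
With the rebate, buyers effectively pay Pb = Ps − 76, where Ps is the price sellers receive.
Demand in terms of Ps becomes xd = 1012 − 3(Ps − 76) = 1240 - 3Ps. Setting this equal to supply: 1240 - 3Ps = -244 + 5Ps, so Ps = 185.5.
Buyers pay Pb = 185.5 − 76 = 109.5; x' = -244 + 5·185.5 = 683.5.
The subsidy expands output by 683.5 − 541 = 142.5 past the efficient level; on those units the gap between marginal cost and willingness to pay runs from 0 up to 76.
DWL = ½ × 76 × 142.5 = 5415.

Deadweight loss = $5415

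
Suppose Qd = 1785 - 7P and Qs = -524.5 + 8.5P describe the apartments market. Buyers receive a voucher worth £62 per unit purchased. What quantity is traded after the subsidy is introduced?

Pre-subsidy: 1785 - 7P = -524.5 + 8.5P gives P* = 149, Q* = 742.
With the rebate, buyers effectively pay Pb = Ps − 62, where Ps is the price sellers receive.
Demand in terms of Ps becomes Qd = 1785 − 7(Ps − 62) = 2219 - 7Ps. Setting this equal to supply: 2219 - 7Ps = -524.5 + 8.5Ps, so Ps = 177.
Buyers pay Pb = 177 − 62 = 115; Q' = -524.5 + 8.5·177 = 980.

Q' = 980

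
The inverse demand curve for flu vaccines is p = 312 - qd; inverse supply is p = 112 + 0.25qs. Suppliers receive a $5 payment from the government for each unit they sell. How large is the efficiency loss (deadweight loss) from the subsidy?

Deadweight loss = $10

Pre-subsidy: 312 - q = 112 + 0.25q gives q* = 160 and p* = 152.
With the subsidy, sellers receive ps = pb + 5 for each unit, where pb is the price buyers pay.
On the curves, pb = 312 - q and ps = 112 + 0.25q; the wedge ps − pb = 5 gives 112 + 0.25q − (312 - q) = 5, so q' = 164.
Then pb = 312 − 1·164 = 148 and ps = 112 + 0.25·164 = 153.
The subsidy expands output by 164 − 160 = 4 past the efficient level; on those units the gap between marginal cost and willingness to pay runs from 0 up to 5.
DWL = ½ × 5 × 4 = 10.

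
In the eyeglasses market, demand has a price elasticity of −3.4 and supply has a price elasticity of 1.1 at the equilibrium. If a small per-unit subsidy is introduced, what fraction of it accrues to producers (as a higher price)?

For a small subsidy around the equilibrium, the benefit split depends on the relative slopes, which at a point are proportional to the elasticities.
Buyer share = εs/(εs + |εd|) = 1.1/(1.1 + 3.4) = 11/45; seller share = |εd|/(εs + |εd|) = 34/45.
So producers capture 34/45 of the subsidy.

Producer share = 34/45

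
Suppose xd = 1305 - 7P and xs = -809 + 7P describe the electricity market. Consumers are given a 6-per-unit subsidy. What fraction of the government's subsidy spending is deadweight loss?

DWL / government spending = 21/538

Pre-subsidy: 1305 - 7P = -809 + 7P gives P* = 151, x* = 248.
With the rebate, buyers effectively pay Pb = Ps − 6, where Ps is the price sellers receive.
Demand in terms of Ps becomes xd = 1305 − 7(Ps − 6) = 1347 - 7Ps. Setting this equal to supply: 1347 - 7Ps = -809 + 7Ps, so Ps = 154.
Buyers pay Pb = 154 − 6 = 148; x' = -809 + 7·154 = 269.
ΔCS = ½(248 + 269)(151 − 148) = 775.5; ΔPS = ½(248 + 269)(154 − 151) = 775.5.
Government spending = 6 × 269 = 1614.
DWL = ½ × 6 × (269 − 248) = 63; fraction = 63 / 1614 = 21/538.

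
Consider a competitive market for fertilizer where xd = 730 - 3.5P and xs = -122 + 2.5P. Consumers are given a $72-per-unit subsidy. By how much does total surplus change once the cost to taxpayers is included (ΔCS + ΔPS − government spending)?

Net change in total surplus = -$3780

Pre-subsidy: 730 - 3.5P = -122 + 2.5P gives P* = 142, x* = 233.
With the rebate, buyers effectively pay Pb = Ps − 72, where Ps is the price sellers receive.
Demand in terms of Ps becomes xd = 730 − 3.5(Ps − 72) = 982 - 3.5Ps. Setting this equal to supply: 982 - 3.5Ps = -122 + 2.5Ps, so Ps = 184.
Buyers pay Pb = 184 − 72 = 112; x' = -122 + 2.5·184 = 338.
ΔCS = ½(233 + 338)(142 − 112) = 8565; ΔPS = ½(233 + 338)(184 − 142) = 11991.
Government spending = 72 × 338 = 24336.
Net change = 8565 + 11991 − 24336 = -3780. The loss equals the DWL triangle ½·72·105.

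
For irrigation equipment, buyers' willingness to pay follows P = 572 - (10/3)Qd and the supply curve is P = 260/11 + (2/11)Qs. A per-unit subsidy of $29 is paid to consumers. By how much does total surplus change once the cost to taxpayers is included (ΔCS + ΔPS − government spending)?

Net change in total surplus = -$119.625

Pre-subsidy: 572 - (10/3)Q = 260/11 + (2/11)Q gives Q* = 156 and P* = 52.
With the rebate, buyers effectively pay Pb = Ps − 29, where Ps is the price sellers receive.
On the curves, Pb = 572 - (10/3)Q and Ps = 260/11 + (2/11)Q; the wedge Ps − Pb = 29 gives 260/11 + (2/11)Q − (572 - (10/3)Q) = 29, so Q' = 164.25.
Then Pb = 572 − (10/3)·164.25 = 24.5 and Ps = 260/11 + (2/11)·164.25 = 53.5.
ΔCS = ½(156 + 164.25)(52 − 24.5) = 4403.4375; ΔPS = ½(156 + 164.25)(53.5 − 52) = 240.1875.
Government spending = 29 × 164.25 = 4763.25.
Net change = 4403.4375 + 240.1875 − 4763.25 = -119.625. The loss equals the DWL triangle ½·29·8.25.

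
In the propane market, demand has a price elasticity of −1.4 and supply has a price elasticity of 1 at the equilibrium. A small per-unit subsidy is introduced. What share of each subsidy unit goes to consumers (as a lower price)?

Consumer share = 5/12

For a small subsidy around the equilibrium, the benefit split depends on the relative slopes, which at a point are proportional to the elasticities.
Buyer share = εs/(εs + |εd|) = 1/(1 + 1.4) = 5/12; seller share = |εd|/(εs + |εd|) = 7/12.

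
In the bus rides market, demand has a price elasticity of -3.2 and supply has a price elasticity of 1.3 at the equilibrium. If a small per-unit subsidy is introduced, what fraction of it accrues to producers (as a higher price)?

For a small subsidy around the equilibrium, the benefit split depends on the relative slopes, which at a point are proportional to the elasticities.
Buyer share = εs/(εs + |εd|) = 1.3/(1.3 + 3.2) = 13/45; seller share = |εd|/(εs + |εd|) = 32/45.
So producers capture 32/45 of the subsidy.

Producer share = 32/45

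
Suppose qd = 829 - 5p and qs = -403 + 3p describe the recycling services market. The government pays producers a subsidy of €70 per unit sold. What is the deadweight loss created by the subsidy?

Pre-subsidy: 829 - 5p = -403 + 3p gives p* = 154, q* = 59.
With the subsidy, sellers receive ps = pb + 70 for each unit, where pb is the price buyers pay.
Supply in terms of pb becomes qs = -403 + 3(pb + 70) = -193 + 3pb. Setting this equal to demand: 829 - 5pb = -193 + 3pb, so pb = 127.75.
Sellers receive ps = 127.75 + 70 = 197.75; q' = 829 − 5·127.75 = 190.25.
The subsidy expands output by 190.25 − 59 = 131.25 past the efficient level; on those units the gap between marginal cost and willingness to pay runs from 0 up to 70.
DWL = ½ × 70 × 131.25 = 4593.75.

Deadweight loss = €4593.75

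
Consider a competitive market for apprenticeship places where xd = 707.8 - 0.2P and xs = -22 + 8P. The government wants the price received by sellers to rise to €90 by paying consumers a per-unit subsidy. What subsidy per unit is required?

At a seller price of 90, quantity supplied is -22 + 8·90 = 698.
Buyers absorb 698 only when they pay Pb with 707.8 − 0.2·Pb = 698, i.e. Pb = 49.
s = Ps − Pb = 90 − 49 = 41.

Required subsidy s = €41 per unit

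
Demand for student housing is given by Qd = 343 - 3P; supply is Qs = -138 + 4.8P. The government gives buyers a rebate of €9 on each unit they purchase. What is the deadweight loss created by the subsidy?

Pre-subsidy: 343 - 3P = -138 + 4.8P gives P* = 185/3, Q* = 158.
With the rebate, buyers effectively pay Pb = Ps − 9, where Ps is the price sellers receive.
Demand in terms of Ps becomes Qd = 343 − 3(Ps − 9) = 370 - 3Ps. Setting this equal to supply: 370 - 3Ps = -138 + 4.8Ps, so Ps = 2540/39.
Buyers pay Pb = 2540/39 − 9 = 2189/39; Q' = -138 + 4.8·(2540/39) = 2270/13.
The subsidy expands output by 2270/13 − 158 = 216/13 past the efficient level; on those units the gap between marginal cost and willingness to pay runs from 0 up to 9.
DWL = ½ × 9 × 216/13 = 972/13.

Deadweight loss = 972/13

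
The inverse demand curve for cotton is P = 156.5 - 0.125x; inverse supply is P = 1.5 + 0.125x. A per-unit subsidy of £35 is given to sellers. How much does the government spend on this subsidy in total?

Government cost = £26600

Pre-subsidy: 156.5 - 0.125x = 1.5 + 0.125x gives x* = 620 and P* = 79.
With the subsidy, sellers receive Ps = Pb + 35 for each unit, where Pb is the price buyers pay.
On the curves, Pb = 156.5 - 0.125x and Ps = 1.5 + 0.125x; the wedge Ps − Pb = 35 gives 1.5 + 0.125x − (156.5 - 0.125x) = 35, so x' = 760.
Then Pb = 156.5 − 0.125·760 = 61.5 and Ps = 1.5 + 0.125·760 = 96.5.
Government outlay = subsidy × quantity = 35 × 760 = 26600.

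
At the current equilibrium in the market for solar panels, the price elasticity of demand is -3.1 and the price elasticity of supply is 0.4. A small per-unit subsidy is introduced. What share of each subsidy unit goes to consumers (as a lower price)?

Consumer share = 4/35

For a small subsidy around the equilibrium, the benefit split depends on the relative slopes, which at a point are proportional to the elasticities.
Buyer share = εs/(εs + |εd|) = 0.4/(0.4 + 3.1) = 4/35; seller share = |εd|/(εs + |εd|) = 31/35.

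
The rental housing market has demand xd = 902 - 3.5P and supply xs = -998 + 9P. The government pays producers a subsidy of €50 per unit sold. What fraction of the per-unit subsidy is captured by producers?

Producer share = 0.28

Pre-subsidy: 902 - 3.5P = -998 + 9P gives P* = 152, x* = 370.
With the subsidy, sellers receive Ps = Pb + 50 for each unit, where Pb is the price buyers pay.
Supply in terms of Pb becomes xs = -998 + 9(Pb + 50) = -548 + 9Pb. Setting this equal to demand: 902 - 3.5Pb = -548 + 9Pb, so Pb = 116.
Sellers receive Ps = 116 + 50 = 166; x' = 902 − 3.5·116 = 496.
Buyers' price falls by P* − Pb = 152 − 116 = 36; sellers' price rises by Ps − P* = 166 − 152 = 14.
So producers capture 14/50 = 0.28 of each unit of subsidy.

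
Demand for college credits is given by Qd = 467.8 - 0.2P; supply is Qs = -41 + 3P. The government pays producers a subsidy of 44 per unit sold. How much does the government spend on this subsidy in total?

Pre-subsidy: 467.8 - 0.2P = -41 + 3P gives P* = 159, Q* = 436.
With the subsidy, sellers receive Ps = Pb + 44 for each unit, where Pb is the price buyers pay.
Supply in terms of Pb becomes Qs = -41 + 3(Pb + 44) = 91 + 3Pb. Setting this equal to demand: 467.8 - 0.2Pb = 91 + 3Pb, so Pb = 117.75.
Sellers receive Ps = 117.75 + 44 = 161.75; Q' = 467.8 − 0.2·117.75 = 444.25.
Government outlay = subsidy × quantity = 44 × 444.25 = 19547.

Government cost = 19547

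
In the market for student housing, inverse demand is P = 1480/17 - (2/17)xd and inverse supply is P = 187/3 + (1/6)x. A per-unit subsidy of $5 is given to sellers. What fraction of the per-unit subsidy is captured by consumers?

Pre-subsidy: 1480/17 - (2/17)x = 187/3 + (1/6)x gives x* = 2522/29 and P* = 2228/29.
With the subsidy, sellers receive Ps = Pb + 5 for each unit, where Pb is the price buyers pay.
On the curves, Pb = 1480/17 - (2/17)x and Ps = 187/3 + (1/6)x; the wedge Ps − Pb = 5 gives 187/3 + (1/6)x − (1480/17 - (2/17)x) = 5, so x' = 3032/29.
Then Pb = 1480/17 − (2/17)·(3032/29) = 2168/29 and Ps = 187/3 + (1/6)·(3032/29) = 2313/29.
Buyers' price falls by P* − Pb = 2228/29 − 2168/29 = 60/29; sellers' price rises by Ps − P* = 2313/29 − 2228/29 = 85/29.
So consumers capture (60/29)/5 = 12/29 of each unit of subsidy.

Consumer share = 12/29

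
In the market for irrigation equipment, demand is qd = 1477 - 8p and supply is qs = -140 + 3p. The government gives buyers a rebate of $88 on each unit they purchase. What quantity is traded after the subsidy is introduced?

q' = 493

Pre-subsidy: 1477 - 8p = -140 + 3p gives p* = 147, q* = 301.
With the rebate, buyers effectively pay pb = ps − 88, where ps is the price sellers receive.
Demand in terms of ps becomes qd = 1477 − 8(ps − 88) = 2181 - 8ps. Setting this equal to supply: 2181 - 8ps = -140 + 3ps, so ps = 211.
Buyers pay pb = 211 − 88 = 123; q' = -140 + 3·211 = 493.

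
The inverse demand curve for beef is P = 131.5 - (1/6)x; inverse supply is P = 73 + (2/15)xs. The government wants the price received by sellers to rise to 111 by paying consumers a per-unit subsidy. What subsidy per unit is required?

Required subsidy s = 27 per unit

At a seller price of 111, quantity supplied is -547.5 + 7.5·111 = 285.
Buyers absorb 285 only when they pay Pb = 131.5 − (1/6)·285 = 84.
s = Ps − Pb = 111 − 84 = 27.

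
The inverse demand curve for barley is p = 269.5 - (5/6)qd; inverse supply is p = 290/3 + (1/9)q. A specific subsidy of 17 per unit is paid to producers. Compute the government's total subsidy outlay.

Government cost = 3417

Pre-subsidy: 269.5 - (5/6)q = 290/3 + (1/9)q gives q* = 183 and p* = 117.
With the subsidy, sellers receive ps = pb + 17 for each unit, where pb is the price buyers pay.
On the curves, pb = 269.5 - (5/6)q and ps = 290/3 + (1/9)q; the wedge ps − pb = 17 gives 290/3 + (1/9)q − (269.5 - (5/6)q) = 17, so q' = 201.
Then pb = 269.5 − (5/6)·201 = 102 and ps = 290/3 + (1/9)·201 = 119.
Government outlay = subsidy × quantity = 17 × 201 = 3417.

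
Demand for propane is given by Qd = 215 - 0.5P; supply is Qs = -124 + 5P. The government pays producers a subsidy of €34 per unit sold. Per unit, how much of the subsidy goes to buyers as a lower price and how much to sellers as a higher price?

Pre-subsidy: 215 - 0.5P = -124 + 5P gives P* = 678/11, Q* = 2026/11.
With the subsidy, sellers receive Ps = Pb + 34 for each unit, where Pb is the price buyers pay.
Supply in terms of Pb becomes Qs = -124 + 5(Pb + 34) = 46 + 5Pb. Setting this equal to demand: 215 - 0.5Pb = 46 + 5Pb, so Pb = 338/11.
Sellers receive Ps = 338/11 + 34 = 712/11; Q' = 215 − 0.5·(338/11) = 2196/11.
Buyers' price falls by P* − Pb = 678/11 − 338/11 = 340/11; sellers' price rises by Ps − P* = 712/11 − 678/11 = 34/11.

Buyers gain 340/11 per unit; sellers gain 34/11 per unit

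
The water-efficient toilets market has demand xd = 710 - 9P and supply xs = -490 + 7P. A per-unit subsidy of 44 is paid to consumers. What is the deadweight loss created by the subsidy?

Deadweight loss = 3811.5

Pre-subsidy: 710 - 9P = -490 + 7P gives P* = 75, x* = 35.
With the rebate, buyers effectively pay Pb = Ps − 44, where Ps is the price sellers receive.
Demand in terms of Ps becomes xd = 710 − 9(Ps − 44) = 1106 - 9Ps. Setting this equal to supply: 1106 - 9Ps = -490 + 7Ps, so Ps = 99.75.
Buyers pay Pb = 99.75 − 44 = 55.75; x' = -490 + 7·99.75 = 208.25.
The subsidy expands output by 208.25 − 35 = 173.25 past the efficient level; on those units the gap between marginal cost and willingness to pay runs from 0 up to 44.
DWL = ½ × 44 × 173.25 = 3811.5.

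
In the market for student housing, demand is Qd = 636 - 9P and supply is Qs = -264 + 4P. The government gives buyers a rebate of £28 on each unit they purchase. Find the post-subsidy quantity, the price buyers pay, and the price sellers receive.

Pre-subsidy: 636 - 9P = -264 + 4P gives P* = 900/13, Q* = 168/13.
With the rebate, buyers effectively pay Pb = Ps − 28, where Ps is the price sellers receive.
Demand in terms of Ps becomes Qd = 636 − 9(Ps − 28) = 888 - 9Ps. Setting this equal to supply: 888 - 9Ps = -264 + 4Ps, so Ps = 1152/13.
Buyers pay Pb = 1152/13 − 28 = 788/13; Q' = -264 + 4·(1152/13) = 1176/13.

Q' = 1176/13; buyers pay 788/13; sellers receive 1152/13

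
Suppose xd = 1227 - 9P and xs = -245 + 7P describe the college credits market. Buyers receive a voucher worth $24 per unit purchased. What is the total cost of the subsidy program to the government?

Pre-subsidy: 1227 - 9P = -245 + 7P gives P* = 92, x* = 399.
With the rebate, buyers effectively pay Pb = Ps − 24, where Ps is the price sellers receive.
Demand in terms of Ps becomes xd = 1227 − 9(Ps − 24) = 1443 - 9Ps. Setting this equal to supply: 1443 - 9Ps = -245 + 7Ps, so Ps = 105.5.
Buyers pay Pb = 105.5 − 24 = 81.5; x' = -245 + 7·105.5 = 493.5.
Government outlay = subsidy × quantity = 24 × 493.5 = 11844.

Government cost = $11844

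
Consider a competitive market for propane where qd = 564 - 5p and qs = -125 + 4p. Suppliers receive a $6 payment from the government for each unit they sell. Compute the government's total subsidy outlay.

Pre-subsidy: 564 - 5p = -125 + 4p gives p* = 689/9, q* = 1631/9.
With the subsidy, sellers receive ps = pb + 6 for each unit, where pb is the price buyers pay.
Supply in terms of pb becomes qs = -125 + 4(pb + 6) = -101 + 4pb. Setting this equal to demand: 564 - 5pb = -101 + 4pb, so pb = 665/9.
Sellers receive ps = 665/9 + 6 = 719/9; q' = 564 − 5·(665/9) = 1751/9.
Government outlay = subsidy × quantity = 6 × 1751/9 = 3502/3.

Government cost = 3502/3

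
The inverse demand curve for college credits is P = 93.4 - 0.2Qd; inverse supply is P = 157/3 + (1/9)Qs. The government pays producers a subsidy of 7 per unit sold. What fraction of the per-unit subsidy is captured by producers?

Pre-subsidy: 93.4 - 0.2Q = 157/3 + (1/9)Q gives Q* = 132 and P* = 67.
With the subsidy, sellers receive Ps = Pb + 7 for each unit, where Pb is the price buyers pay.
On the curves, Pb = 93.4 - 0.2Q and Ps = 157/3 + (1/9)Q; the wedge Ps − Pb = 7 gives 157/3 + (1/9)Q − (93.4 - 0.2Q) = 7, so Q' = 154.5.
Then Pb = 93.4 − 0.2·154.5 = 62.5 and Ps = 157/3 + (1/9)·154.5 = 69.5.
Buyers' price falls by P* − Pb = 67 − 62.5 = 4.5; sellers' price rises by Ps − P* = 69.5 − 67 = 2.5.
So producers capture 2.5/7 = 5/14 of each unit of subsidy.

Producer share = 5/14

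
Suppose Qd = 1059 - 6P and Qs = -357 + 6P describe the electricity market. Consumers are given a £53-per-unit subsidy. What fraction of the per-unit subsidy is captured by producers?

Pre-subsidy: 1059 - 6P = -357 + 6P gives P* = 118, Q* = 351.
With the rebate, buyers effectively pay Pb = Ps − 53, where Ps is the price sellers receive.
Demand in terms of Ps becomes Qd = 1059 − 6(Ps − 53) = 1377 - 6Ps. Setting this equal to supply: 1377 - 6Ps = -357 + 6Ps, so Ps = 144.5.
Buyers pay Pb = 144.5 − 53 = 91.5; Q' = -357 + 6·144.5 = 510.
Buyers' price falls by P* − Pb = 118 − 91.5 = 26.5; sellers' price rises by Ps − P* = 144.5 − 118 = 26.5.
So producers capture 26.5/53 = 0.5 of each unit of subsidy.

Producer share = 0.5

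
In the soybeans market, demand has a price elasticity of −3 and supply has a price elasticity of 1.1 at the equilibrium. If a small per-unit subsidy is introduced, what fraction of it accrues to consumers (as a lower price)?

For a small subsidy around the equilibrium, the benefit split depends on the relative slopes, which at a point are proportional to the elasticities.
Buyer share = εs/(εs + |εd|) = 1.1/(1.1 + 3) = 11/41; seller share = |εd|/(εs + |εd|) = 30/41.

Consumer share = 11/41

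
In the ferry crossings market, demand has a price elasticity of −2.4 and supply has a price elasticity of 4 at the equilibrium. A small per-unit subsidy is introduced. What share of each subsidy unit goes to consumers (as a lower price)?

For a small subsidy around the equilibrium, the benefit split depends on the relative slopes, which at a point are proportional to the elasticities.
Buyer share = εs/(εs + |εd|) = 4/(4 + 2.4) = 0.625; seller share = |εd|/(εs + |εd|) = 0.375.

Consumer share = 0.625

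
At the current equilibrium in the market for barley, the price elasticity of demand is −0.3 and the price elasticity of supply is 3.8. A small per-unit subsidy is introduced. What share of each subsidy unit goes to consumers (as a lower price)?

For a small subsidy around the equilibrium, the benefit split depends on the relative slopes, which at a point are proportional to the elasticities.
Buyer share = εs/(εs + |εd|) = 3.8/(3.8 + 0.3) = 38/41; seller share = |εd|/(εs + |εd|) = 3/41.

Consumer share = 38/41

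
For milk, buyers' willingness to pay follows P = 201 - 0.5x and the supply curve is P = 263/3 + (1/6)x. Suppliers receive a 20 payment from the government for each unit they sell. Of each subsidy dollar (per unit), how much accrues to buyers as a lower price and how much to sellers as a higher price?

Pre-subsidy: 201 - 0.5x = 263/3 + (1/6)x gives x* = 170 and P* = 116.
With the subsidy, sellers receive Ps = Pb + 20 for each unit, where Pb is the price buyers pay.
On the curves, Pb = 201 - 0.5x and Ps = 263/3 + (1/6)x; the wedge Ps − Pb = 20 gives 263/3 + (1/6)x − (201 - 0.5x) = 20, so x' = 200.
Then Pb = 201 − 0.5·200 = 101 and Ps = 263/3 + (1/6)·200 = 121.
Buyers' price falls by P* − Pb = 116 − 101 = 15; sellers' price rises by Ps − P* = 121 − 116 = 5.

Buyers gain 15 per unit; sellers gain 5 per unit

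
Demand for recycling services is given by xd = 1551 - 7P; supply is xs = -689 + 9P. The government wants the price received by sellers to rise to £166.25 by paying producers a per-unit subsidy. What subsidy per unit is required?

Required subsidy s = £60 per unit

At a seller price of 166.25, quantity supplied is -689 + 9·166.25 = 807.25.
Buyers absorb 807.25 only when they pay Pb with 1551 − 7·Pb = 807.25, i.e. Pb = 106.25.
s = Ps − Pb = 166.25 − 106.25 = 60.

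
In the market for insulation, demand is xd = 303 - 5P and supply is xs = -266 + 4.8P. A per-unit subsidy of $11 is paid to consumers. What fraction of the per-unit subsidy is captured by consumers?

Pre-subsidy: 303 - 5P = -266 + 4.8P gives P* = 2845/49, x* = 622/49.
With the rebate, buyers effectively pay Pb = Ps − 11, where Ps is the price sellers receive.
Demand in terms of Ps becomes xd = 303 − 5(Ps − 11) = 358 - 5Ps. Setting this equal to supply: 358 - 5Ps = -266 + 4.8Ps, so Ps = 3120/49.
Buyers pay Pb = 3120/49 − 11 = 2581/49; x' = -266 + 4.8·(3120/49) = 1942/49.
Buyers' price falls by P* − Pb = 2845/49 − 2581/49 = 264/49; sellers' price rises by Ps − P* = 3120/49 − 2845/49 = 275/49.
So consumers capture (264/49)/11 = 24/49 of each unit of subsidy.

Consumer share = 24/49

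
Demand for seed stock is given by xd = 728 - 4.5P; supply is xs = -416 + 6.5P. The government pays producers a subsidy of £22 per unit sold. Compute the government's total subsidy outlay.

Pre-subsidy: 728 - 4.5P = -416 + 6.5P gives P* = 104, x* = 260.
With the subsidy, sellers receive Ps = Pb + 22 for each unit, where Pb is the price buyers pay.
Supply in terms of Pb becomes xs = -416 + 6.5(Pb + 22) = -273 + 6.5Pb. Setting this equal to demand: 728 - 4.5Pb = -273 + 6.5Pb, so Pb = 91.
Sellers receive Ps = 91 + 22 = 113; x' = 728 − 4.5·91 = 318.5.
Government outlay = subsidy × quantity = 22 × 318.5 = 7007.

Government cost = £7007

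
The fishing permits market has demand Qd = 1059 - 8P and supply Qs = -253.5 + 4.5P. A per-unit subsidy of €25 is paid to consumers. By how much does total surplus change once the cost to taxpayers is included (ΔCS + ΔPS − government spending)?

Pre-subsidy: 1059 - 8P = -253.5 + 4.5P gives P* = 105, Q* = 219.
With the rebate, buyers effectively pay Pb = Ps − 25, where Ps is the price sellers receive.
Demand in terms of Ps becomes Qd = 1059 − 8(Ps − 25) = 1259 - 8Ps. Setting this equal to supply: 1259 - 8Ps = -253.5 + 4.5Ps, so Ps = 121.
Buyers pay Pb = 121 − 25 = 96; Q' = -253.5 + 4.5·121 = 291.
ΔCS = ½(219 + 291)(105 − 96) = 2295; ΔPS = ½(219 + 291)(121 − 105) = 4080.
Government spending = 25 × 291 = 7275.
Net change = 2295 + 4080 − 7275 = -900. The loss equals the DWL triangle ½·25·72.

Net change in total surplus = -€900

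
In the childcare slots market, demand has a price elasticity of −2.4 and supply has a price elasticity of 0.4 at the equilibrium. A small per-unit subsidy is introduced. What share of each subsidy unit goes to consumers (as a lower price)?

For a small subsidy around the equilibrium, the benefit split depends on the relative slopes, which at a point are proportional to the elasticities.
Buyer share = εs/(εs + |εd|) = 0.4/(0.4 + 2.4) = 1/7; seller share = |εd|/(εs + |εd|) = 6/7.

Consumer share = 1/7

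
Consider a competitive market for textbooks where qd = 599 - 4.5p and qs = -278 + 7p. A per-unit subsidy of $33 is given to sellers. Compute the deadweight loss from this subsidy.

Deadweight loss = 68607/46

Pre-subsidy: 599 - 4.5p = -278 + 7p gives p* = 1754/23, q* = 5884/23.
With the subsidy, sellers receive ps = pb + 33 for each unit, where pb is the price buyers pay.
Supply in terms of pb becomes qs = -278 + 7(pb + 33) = -47 + 7pb. Setting this equal to demand: 599 - 4.5pb = -47 + 7pb, so pb = 1292/23.
Sellers receive ps = 1292/23 + 33 = 2051/23; q' = 599 − 4.5·(1292/23) = 7963/23.
The subsidy expands output by 7963/23 − 5884/23 = 2079/23 past the efficient level; on those units the gap between marginal cost and willingness to pay runs from 0 up to 33.
DWL = ½ × 33 × 2079/23 = 68607/46.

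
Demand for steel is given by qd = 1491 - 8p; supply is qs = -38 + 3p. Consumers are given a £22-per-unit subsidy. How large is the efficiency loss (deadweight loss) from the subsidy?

Deadweight loss = £528

Pre-subsidy: 1491 - 8p = -38 + 3p gives p* = 139, q* = 379.
With the rebate, buyers effectively pay pb = ps − 22, where ps is the price sellers receive.
Demand in terms of ps becomes qd = 1491 − 8(ps − 22) = 1667 - 8ps. Setting this equal to supply: 1667 - 8ps = -38 + 3ps, so ps = 155.
Buyers pay pb = 155 − 22 = 133; q' = -38 + 3·155 = 427.
The subsidy expands output by 427 − 379 = 48 past the efficient level; on those units the gap between marginal cost and willingness to pay runs from 0 up to 22.
DWL = ½ × 22 × 48 = 528.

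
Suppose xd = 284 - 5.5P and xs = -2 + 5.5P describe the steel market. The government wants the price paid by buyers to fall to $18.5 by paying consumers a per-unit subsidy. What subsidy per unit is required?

Required subsidy s = $15 per unit

At a buyer price of 18.5, quantity demanded is 284 − 5.5·18.5 = 182.25.
Sellers supply 182.25 only when they receive Ps with -2 + 5.5·Ps = 182.25, i.e. Ps = 33.5.
s = Ps − Pb = 33.5 − 18.5 = 15.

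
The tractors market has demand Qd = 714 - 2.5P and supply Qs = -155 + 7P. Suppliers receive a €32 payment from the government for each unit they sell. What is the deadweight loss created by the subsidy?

Deadweight loss = 17920/19

Pre-subsidy: 714 - 2.5P = -155 + 7P gives P* = 1738/19, Q* = 9221/19.
With the subsidy, sellers receive Ps = Pb + 32 for each unit, where Pb is the price buyers pay.
Supply in terms of Pb becomes Qs = -155 + 7(Pb + 32) = 69 + 7Pb. Setting this equal to demand: 714 - 2.5Pb = 69 + 7Pb, so Pb = 1290/19.
Sellers receive Ps = 1290/19 + 32 = 1898/19; Q' = 714 − 2.5·(1290/19) = 10341/19.
The subsidy expands output by 10341/19 − 9221/19 = 1120/19 past the efficient level; on those units the gap between marginal cost and willingness to pay runs from 0 up to 32.
DWL = ½ × 32 × 1120/19 = 17920/19.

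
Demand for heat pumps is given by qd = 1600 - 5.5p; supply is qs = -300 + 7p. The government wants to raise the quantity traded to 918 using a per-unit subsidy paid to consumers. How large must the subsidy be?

Required subsidy s = 50 per unit

At q = 918, invert demand for the buyer price: pb = (1600 − 918)/5.5 = 124; invert supply for the seller price: ps = (918 − (-300))/7 = 174.
The subsidy must fill the gap: s = ps − pb = 174 − 124 = 50.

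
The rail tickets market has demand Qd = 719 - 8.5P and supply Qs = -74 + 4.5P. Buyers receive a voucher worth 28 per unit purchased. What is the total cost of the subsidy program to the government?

Government cost = 102970/13

Pre-subsidy: 719 - 8.5P = -74 + 4.5P gives P* = 61, Q* = 200.5.
With the rebate, buyers effectively pay Pb = Ps − 28, where Ps is the price sellers receive.
Demand in terms of Ps becomes Qd = 719 − 8.5(Ps − 28) = 957 - 8.5Ps. Setting this equal to supply: 957 - 8.5Ps = -74 + 4.5Ps, so Ps = 1031/13.
Buyers pay Pb = 1031/13 − 28 = 667/13; Q' = -74 + 4.5·(1031/13) = 7355/26.
Government outlay = subsidy × quantity = 28 × 7355/26 = 102970/13.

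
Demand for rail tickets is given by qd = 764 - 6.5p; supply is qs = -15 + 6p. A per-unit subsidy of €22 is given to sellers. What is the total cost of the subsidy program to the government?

Pre-subsidy: 764 - 6.5p = -15 + 6p gives p* = 62.32, q* = 358.92.
With the subsidy, sellers receive ps = pb + 22 for each unit, where pb is the price buyers pay.
Supply in terms of pb becomes qs = -15 + 6(pb + 22) = 117 + 6pb. Setting this equal to demand: 764 - 6.5pb = 117 + 6pb, so pb = 51.76.
Sellers receive ps = 51.76 + 22 = 73.76; q' = 764 − 6.5·51.76 = 427.56.
Government outlay = subsidy × quantity = 22 × 427.56 = 9406.32.

Government cost = €9406.32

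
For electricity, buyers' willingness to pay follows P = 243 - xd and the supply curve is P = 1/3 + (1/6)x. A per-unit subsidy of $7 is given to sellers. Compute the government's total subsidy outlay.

Government cost = $1498

Pre-subsidy: 243 - x = 1/3 + (1/6)x gives x* = 208 and P* = 35.
With the subsidy, sellers receive Ps = Pb + 7 for each unit, where Pb is the price buyers pay.
On the curves, Pb = 243 - x and Ps = 1/3 + (1/6)x; the wedge Ps − Pb = 7 gives 1/3 + (1/6)x − (243 - x) = 7, so x' = 214.
Then Pb = 243 − 1·214 = 29 and Ps = 1/3 + (1/6)·214 = 36.
Government outlay = subsidy × quantity = 7 × 214 = 1498.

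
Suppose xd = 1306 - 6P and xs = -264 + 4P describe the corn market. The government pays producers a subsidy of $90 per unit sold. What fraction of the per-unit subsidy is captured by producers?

Producer share = 0.6

Pre-subsidy: 1306 - 6P = -264 + 4P gives P* = 157, x* = 364.
With the subsidy, sellers receive Ps = Pb + 90 for each unit, where Pb is the price buyers pay.
Supply in terms of Pb becomes xs = -264 + 4(Pb + 90) = 96 + 4Pb. Setting this equal to demand: 1306 - 6Pb = 96 + 4Pb, so Pb = 121.
Sellers receive Ps = 121 + 90 = 211; x' = 1306 − 6·121 = 580.
Buyers' price falls by P* − Pb = 157 − 121 = 36; sellers' price rises by Ps − P* = 211 − 157 = 54.
So producers capture 54/90 = 0.6 of each unit of subsidy.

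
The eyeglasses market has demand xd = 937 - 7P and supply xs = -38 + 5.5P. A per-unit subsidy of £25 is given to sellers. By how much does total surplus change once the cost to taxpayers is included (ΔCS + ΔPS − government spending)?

Pre-subsidy: 937 - 7P = -38 + 5.5P gives P* = 78, x* = 391.
With the subsidy, sellers receive Ps = Pb + 25 for each unit, where Pb is the price buyers pay.
Supply in terms of Pb becomes xs = -38 + 5.5(Pb + 25) = 99.5 + 5.5Pb. Setting this equal to demand: 937 - 7Pb = 99.5 + 5.5Pb, so Pb = 67.
Sellers receive Ps = 67 + 25 = 92; x' = 937 − 7·67 = 468.
ΔCS = ½(391 + 468)(78 − 67) = 4724.5; ΔPS = ½(391 + 468)(92 − 78) = 6013.
Government spending = 25 × 468 = 11700.
Net change = 4724.5 + 6013 − 11700 = -962.5. The loss equals the DWL triangle ½·25·77.

Net change in total surplus = -£962.5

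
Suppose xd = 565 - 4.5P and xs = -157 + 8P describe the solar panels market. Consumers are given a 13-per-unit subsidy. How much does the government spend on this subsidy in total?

Government cost = 4452.76

Pre-subsidy: 565 - 4.5P = -157 + 8P gives P* = 57.76, x* = 305.08.
With the rebate, buyers effectively pay Pb = Ps − 13, where Ps is the price sellers receive.
Demand in terms of Ps becomes xd = 565 − 4.5(Ps − 13) = 623.5 - 4.5Ps. Setting this equal to supply: 623.5 - 4.5Ps = -157 + 8Ps, so Ps = 62.44.
Buyers pay Pb = 62.44 − 13 = 49.44; x' = -157 + 8·62.44 = 342.52.
Government outlay = subsidy × quantity = 13 × 342.52 = 4452.76.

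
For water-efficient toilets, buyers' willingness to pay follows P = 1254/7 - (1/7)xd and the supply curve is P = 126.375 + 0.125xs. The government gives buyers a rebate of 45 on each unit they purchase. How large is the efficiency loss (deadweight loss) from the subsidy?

Deadweight loss = 3780

Pre-subsidy: 1254/7 - (1/7)x = 126.375 + 0.125x gives x* = 197 and P* = 151.
With the rebate, buyers effectively pay Pb = Ps − 45, where Ps is the price sellers receive.
On the curves, Pb = 1254/7 - (1/7)x and Ps = 126.375 + 0.125x; the wedge Ps − Pb = 45 gives 126.375 + 0.125x − (1254/7 - (1/7)x) = 45, so x' = 365.
Then Pb = 1254/7 − (1/7)·365 = 127 and Ps = 126.375 + 0.125·365 = 172.
The subsidy expands output by 365 − 197 = 168 past the efficient level; on those units the gap between marginal cost and willingness to pay runs from 0 up to 45.
DWL = ½ × 45 × 168 = 3780.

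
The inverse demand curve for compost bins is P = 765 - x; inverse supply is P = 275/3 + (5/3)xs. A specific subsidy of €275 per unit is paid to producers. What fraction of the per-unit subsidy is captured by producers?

Pre-subsidy: 765 - x = 275/3 + (5/3)x gives x* = 252.5 and P* = 512.5.
With the subsidy, sellers receive Ps = Pb + 275 for each unit, where Pb is the price buyers pay.
On the curves, Pb = 765 - x and Ps = 275/3 + (5/3)x; the wedge Ps − Pb = 275 gives 275/3 + (5/3)x − (765 - x) = 275, so x' = 355.625.
Then Pb = 765 − 1·355.625 = 409.375 and Ps = 275/3 + (5/3)·355.625 = 684.375.
Buyers' price falls by P* − Pb = 512.5 − 409.375 = 103.125; sellers' price rises by Ps − P* = 684.375 − 512.5 = 171.875.
So producers capture 171.875/275 = 0.625 of each unit of subsidy.

Producer share = 0.625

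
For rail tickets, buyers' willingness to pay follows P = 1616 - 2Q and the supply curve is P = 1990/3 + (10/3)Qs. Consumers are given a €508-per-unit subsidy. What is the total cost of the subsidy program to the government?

Government cost = €139128.5

Pre-subsidy: 1616 - 2Q = 1990/3 + (10/3)Q gives Q* = 178.625 and P* = 1258.75.
With the rebate, buyers effectively pay Pb = Ps − 508, where Ps is the price sellers receive.
On the curves, Pb = 1616 - 2Q and Ps = 1990/3 + (10/3)Q; the wedge Ps − Pb = 508 gives 1990/3 + (10/3)Q − (1616 - 2Q) = 508, so Q' = 273.875.
Then Pb = 1616 − 2·273.875 = 1068.25 and Ps = 1990/3 + (10/3)·273.875 = 1576.25.
Government outlay = subsidy × quantity = 508 × 273.875 = 139128.5.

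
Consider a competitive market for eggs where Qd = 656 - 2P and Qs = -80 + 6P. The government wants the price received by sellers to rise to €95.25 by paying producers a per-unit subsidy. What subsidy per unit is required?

Required subsidy s = €13 per unit

At a seller price of 95.25, quantity supplied is -80 + 6·95.25 = 491.5.
Buyers absorb 491.5 only when they pay Pb with 656 − 2·Pb = 491.5, i.e. Pb = 82.25.
s = Ps − Pb = 95.25 − 82.25 = 13.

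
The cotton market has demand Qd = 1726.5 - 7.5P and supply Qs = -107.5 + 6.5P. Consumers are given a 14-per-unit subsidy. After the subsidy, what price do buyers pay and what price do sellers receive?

Buyers pay 124.5; sellers receive 138.5

Pre-subsidy: 1726.5 - 7.5P = -107.5 + 6.5P gives P* = 131, Q* = 744.
With the rebate, buyers effectively pay Pb = Ps − 14, where Ps is the price sellers receive.
Demand in terms of Ps becomes Qd = 1726.5 − 7.5(Ps − 14) = 1831.5 - 7.5Ps. Setting this equal to supply: 1831.5 - 7.5Ps = -107.5 + 6.5Ps, so Ps = 138.5.
Buyers pay Pb = 138.5 − 14 = 124.5; Q' = -107.5 + 6.5·138.5 = 792.75.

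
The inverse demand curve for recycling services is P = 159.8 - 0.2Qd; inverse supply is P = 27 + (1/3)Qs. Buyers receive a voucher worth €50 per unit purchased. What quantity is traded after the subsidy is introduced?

Q' = 342.75

Pre-subsidy: 159.8 - 0.2Q = 27 + (1/3)Q gives Q* = 249 and P* = 110.
With the rebate, buyers effectively pay Pb = Ps − 50, where Ps is the price sellers receive.
On the curves, Pb = 159.8 - 0.2Q and Ps = 27 + (1/3)Q; the wedge Ps − Pb = 50 gives 27 + (1/3)Q − (159.8 - 0.2Q) = 50, so Q' = 342.75.
Then Pb = 159.8 − 0.2·342.75 = 91.25 and Ps = 27 + (1/3)·342.75 = 141.25.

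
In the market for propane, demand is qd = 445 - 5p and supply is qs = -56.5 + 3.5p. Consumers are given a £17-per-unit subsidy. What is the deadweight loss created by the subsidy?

Deadweight loss = £297.5

Pre-subsidy: 445 - 5p = -56.5 + 3.5p gives p* = 59, q* = 150.
With the rebate, buyers effectively pay pb = ps − 17, where ps is the price sellers receive.
Demand in terms of ps becomes qd = 445 − 5(ps − 17) = 530 - 5ps. Setting this equal to supply: 530 - 5ps = -56.5 + 3.5ps, so ps = 69.
Buyers pay pb = 69 − 17 = 52; q' = -56.5 + 3.5·69 = 185.
The subsidy expands output by 185 − 150 = 35 past the efficient level; on those units the gap between marginal cost and willingness to pay runs from 0 up to 17.
DWL = ½ × 17 × 35 = 297.5.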